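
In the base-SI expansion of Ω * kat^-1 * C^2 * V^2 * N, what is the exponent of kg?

4

Ω = V/A (resistance = voltage per current),
    = kg·m²·s⁻³·A⁻².
kat = mol/s = s⁻¹·mol (catalytic activity).
So kat⁻¹ = s·mol⁻¹.
C = A·s = s·A (charge = current × time).
So C² = s²·A².
V = W/A (potential = power per current),
    = kg·m²·s⁻³·A⁻¹.
So V² = kg²·m⁴·s⁻⁶·A⁻².
N = kg·m/s² = kg·m·s⁻² (force = mass × acceleration).
Combining: Ω·kat⁻¹·C²·V²·N = (kg·m²·s⁻³·A⁻²) · (s·mol⁻¹) · (s²·A²) · (kg²·m⁴·s⁻⁶·A⁻²) · (kg·m·s⁻²) = kg⁴·m⁷·s⁻⁸·A⁻²·mol⁻¹.
The exponent of kg is 4.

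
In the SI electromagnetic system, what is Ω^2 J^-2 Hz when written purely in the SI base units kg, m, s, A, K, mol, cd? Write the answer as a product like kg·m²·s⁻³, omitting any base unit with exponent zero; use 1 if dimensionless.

Ω = kg·m²·s⁻³·A⁻².
So Ω² = kg²·m⁴·s⁻⁶·A⁻⁴.
J = kg·m²·s⁻².
So J⁻² = kg⁻²·m⁻⁴·s⁴.
Hz = s⁻¹.
Combining: Ω²·J⁻²·Hz = (kg²·m⁴·s⁻⁶·A⁻⁴) · (kg⁻²·m⁻⁴·s⁴) · s⁻¹ = s⁻³·A⁻⁴.

s⁻³·A⁻⁴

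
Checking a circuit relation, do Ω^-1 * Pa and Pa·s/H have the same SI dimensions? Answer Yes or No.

Left side:
  Ω = V/A (resistance = voltage per current),
      = kg·m²·s⁻³·A⁻².
  So Ω⁻¹ = kg⁻¹·m⁻²·s³·A².
  Pa = N/m² (pressure = force per area),
      = kg·m⁻¹·s⁻².
  Combining: Ω⁻¹·Pa = (kg⁻¹·m⁻²·s³·A²) · (kg·m⁻¹·s⁻²) = m⁻³·s·A².
Right side:
  H = kg·m²·s⁻²·A⁻².
  So H⁻¹ = kg⁻¹·m⁻²·s²·A².
  Pa = kg·m⁻¹·s⁻².
  Combining: H⁻¹·Pa·s = (kg⁻¹·m⁻²·s²·A²) · (kg·m⁻¹·s⁻²) · s = m⁻³·s·A².
Both reduce to m⁻³·s·A².

Yes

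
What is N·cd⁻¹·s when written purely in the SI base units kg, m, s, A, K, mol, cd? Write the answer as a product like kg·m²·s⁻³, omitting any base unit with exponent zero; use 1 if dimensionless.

N = kg·m/s² = kg·m·s⁻² (force = mass × acceleration).
Combining: N·cd⁻¹·s = (kg·m·s⁻²) · cd⁻¹ · s = kg·m·s⁻¹·cd⁻¹.

kg·m·s⁻¹·cd⁻¹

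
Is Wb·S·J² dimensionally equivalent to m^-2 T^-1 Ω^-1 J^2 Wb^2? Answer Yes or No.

Yes

Left side:
  Wb = kg·m²·s⁻²·A⁻¹.
  S = kg⁻¹·m⁻²·s³·A².
  J = kg·m²·s⁻².
  So J² = kg²·m⁴·s⁻⁴.
  Combining: Wb·S·J² = (kg·m²·s⁻²·A⁻¹) · (kg⁻¹·m⁻²·s³·A²) · (kg²·m⁴·s⁻⁴) = kg²·m⁴·s⁻³·A.
Right side:
  T = kg·s⁻²·A⁻¹.
  So T⁻¹ = kg⁻¹·s²·A.
  Ω = kg·m²·s⁻³·A⁻².
  So Ω⁻¹ = kg⁻¹·m⁻²·s³·A².
  J = kg·m²·s⁻².
  So J² = kg²·m⁴·s⁻⁴.
  Wb = kg·m²·s⁻²·A⁻¹.
  So Wb² = kg²·m⁴·s⁻⁴·A⁻².
  Combining: m⁻²·T⁻¹·Ω⁻¹·J²·Wb² = m⁻² · (kg⁻¹·s²·A) · (kg⁻¹·m⁻²·s³·A²) · (kg²·m⁴·s⁻⁴) · (kg²·m⁴·s⁻⁴·A⁻²) = kg²·m⁴·s⁻³·A.
Both reduce to kg²·m⁴·s⁻³·A.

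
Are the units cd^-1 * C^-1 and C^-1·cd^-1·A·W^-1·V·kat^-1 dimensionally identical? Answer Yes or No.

No

Left side:
  C = A·s = s·A (charge = current × time).
  So C⁻¹ = s⁻¹·A⁻¹.
  Combining: cd⁻¹·C⁻¹ = cd⁻¹ · (s⁻¹·A⁻¹) = s⁻¹·A⁻¹·cd⁻¹.
Right side:
  C = A·s = s·A (charge = current × time).
  So C⁻¹ = s⁻¹·A⁻¹.
  W = J/s (power = energy per time),
      = kg·m²·s⁻³.
  So W⁻¹ = kg⁻¹·m⁻²·s³.
  V = W/A (potential = power per current),
      = kg·m²·s⁻³·A⁻¹.
  kat = mol/s = s⁻¹·mol (catalytic activity).
  So kat⁻¹ = s·mol⁻¹.
  Combining: C⁻¹·cd⁻¹·A·W⁻¹·V·kat⁻¹ = (s⁻¹·A⁻¹) · cd⁻¹ · A · (kg⁻¹·m⁻²·s³) · (kg·m²·s⁻³·A⁻¹) · (s·mol⁻¹) = A⁻¹·mol⁻¹·cd⁻¹.
Left is s⁻¹·A⁻¹·cd⁻¹; right is A⁻¹·mol⁻¹·cd⁻¹ — different.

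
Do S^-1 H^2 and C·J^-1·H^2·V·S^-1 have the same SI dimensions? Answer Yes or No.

Yes

Left side:
  S = 1/Ω (conductance is reciprocal resistance),
      = kg⁻¹·m⁻²·s³·A².
  So S⁻¹ = kg·m²·s⁻³·A⁻².
  H = Wb/A (inductance = flux per current),
      = kg·m²·s⁻²·A⁻².
  So H² = kg²·m⁴·s⁻⁴·A⁻⁴.
  Combining: S⁻¹·H² = (kg·m²·s⁻³·A⁻²) · (kg²·m⁴·s⁻⁴·A⁻⁴) = kg³·m⁶·s⁻⁷·A⁻⁶.
Right side:
  C = s·A.
  J = kg·m²·s⁻².
  So J⁻¹ = kg⁻¹·m⁻²·s².
  H = kg·m²·s⁻²·A⁻².
  So H² = kg²·m⁴·s⁻⁴·A⁻⁴.
  V = kg·m²·s⁻³·A⁻¹.
  S = kg⁻¹·m⁻²·s³·A².
  So S⁻¹ = kg·m²·s⁻³·A⁻².
  Combining: C·J⁻¹·H²·V·S⁻¹ = (s·A) · (kg⁻¹·m⁻²·s²) · (kg²·m⁴·s⁻⁴·A⁻⁴) · (kg·m²·s⁻³·A⁻¹) · (kg·m²·s⁻³·A⁻²) = kg³·m⁶·s⁻⁷·A⁻⁶.
Both reduce to kg³·m⁶·s⁻⁷·A⁻⁶.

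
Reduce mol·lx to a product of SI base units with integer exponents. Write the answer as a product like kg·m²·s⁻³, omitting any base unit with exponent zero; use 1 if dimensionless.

lx = m⁻²·cd.
Combining: mol·lx = mol · (m⁻²·cd) = m⁻²·mol·cd.

m⁻²·mol·cd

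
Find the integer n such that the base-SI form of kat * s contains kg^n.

0

kat = s⁻¹·mol.
Combining: kat·s = (s⁻¹·mol) · s = mol.
The exponent of kg is 0.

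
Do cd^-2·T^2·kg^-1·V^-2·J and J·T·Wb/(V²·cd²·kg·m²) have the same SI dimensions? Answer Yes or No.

Left side:
  T = kg·s⁻²·A⁻¹.
  So T² = kg²·s⁻⁴·A⁻².
  V = kg·m²·s⁻³·A⁻¹.
  So V⁻² = kg⁻²·m⁻⁴·s⁶·A².
  J = kg·m²·s⁻².
  Combining: cd⁻²·T²·kg⁻¹·V⁻²·J = cd⁻² · (kg²·s⁻⁴·A⁻²) · kg⁻¹ · (kg⁻²·m⁻⁴·s⁶·A²) · (kg·m²·s⁻²) = m⁻²·cd⁻².
Right side:
  V = W/A (potential = power per current),
      = kg·m²·s⁻³·A⁻¹.
  So V⁻² = kg⁻²·m⁻⁴·s⁶·A².
  J = N·m (work = force × distance),
      = kg·m²·s⁻².
  T = Wb/m² (flux density = flux per area),
      = kg·s⁻²·A⁻¹.
  Wb = V·s (flux: a volt is a weber per second),
      = kg·m²·s⁻²·A⁻¹.
  Combining: V⁻²·J·cd⁻²·T·kg⁻¹·m⁻²·Wb = (kg⁻²·m⁻⁴·s⁶·A²) · (kg·m²·s⁻²) · cd⁻² · (kg·s⁻²·A⁻¹) · kg⁻¹ · m⁻² · (kg·m²·s⁻²·A⁻¹) = m⁻²·cd⁻².
Both reduce to m⁻²·cd⁻².

Yes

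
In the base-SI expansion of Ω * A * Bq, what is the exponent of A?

Ω = V/A (resistance = voltage per current),
    = kg·m²·s⁻³·A⁻².
Bq = 1/s = s⁻¹ (activity is decays per second).
Combining: Ω·A·Bq = (kg·m²·s⁻³·A⁻²) · A · s⁻¹ = kg·m²·s⁻⁴·A⁻¹.
The exponent of A is -1.

-1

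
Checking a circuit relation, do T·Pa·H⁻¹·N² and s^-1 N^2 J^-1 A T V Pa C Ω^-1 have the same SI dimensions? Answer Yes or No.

Left side:
  T = Wb/m² (flux density = flux per area),
      = kg·s⁻²·A⁻¹.
  Pa = N/m² (pressure = force per area),
      = kg·m⁻¹·s⁻².
  H = Wb/A (inductance = flux per current),
      = kg·m²·s⁻²·A⁻².
  So H⁻¹ = kg⁻¹·m⁻²·s²·A².
  N = kg·m/s² = kg·m·s⁻² (force = mass × acceleration).
  So N² = kg²·m²·s⁻⁴.
  Combining: T·Pa·H⁻¹·N² = (kg·s⁻²·A⁻¹) · (kg·m⁻¹·s⁻²) · (kg⁻¹·m⁻²·s²·A²) · (kg²·m²·s⁻⁴) = kg³·m⁻¹·s⁻⁶·A.
Right side:
  N = kg·m·s⁻².
  So N² = kg²·m²·s⁻⁴.
  J = kg·m²·s⁻².
  So J⁻¹ = kg⁻¹·m⁻²·s².
  T = kg·s⁻²·A⁻¹.
  V = kg·m²·s⁻³·A⁻¹.
  Pa = kg·m⁻¹·s⁻².
  C = s·A.
  Ω = kg·m²·s⁻³·A⁻².
  So Ω⁻¹ = kg⁻¹·m⁻²·s³·A².
  Combining: s⁻¹·N²·J⁻¹·A·T·V·Pa·C·Ω⁻¹ = s⁻¹ · (kg²·m²·s⁻⁴) · (kg⁻¹·m⁻²·s²) · A · (kg·s⁻²·A⁻¹) · (kg·m²·s⁻³·A⁻¹) · (kg·m⁻¹·s⁻²) · (s·A) · (kg⁻¹·m⁻²·s³·A²) = kg³·m⁻¹·s⁻⁶·A².
Left is kg³·m⁻¹·s⁻⁶·A; right is kg³·m⁻¹·s⁻⁶·A² — different.

No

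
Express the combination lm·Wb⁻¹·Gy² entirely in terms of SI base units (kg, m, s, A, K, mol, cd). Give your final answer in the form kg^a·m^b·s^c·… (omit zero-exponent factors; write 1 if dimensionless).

lm = cd.
Wb = kg·m²·s⁻²·A⁻¹.
So Wb⁻¹ = kg⁻¹·m⁻²·s²·A.
Gy = m²·s⁻².
So Gy² = m⁴·s⁻⁴.
Combining: lm·Wb⁻¹·Gy² = cd · (kg⁻¹·m⁻²·s²·A) · (m⁴·s⁻⁴) = kg⁻¹·m²·s⁻²·A·cd.

kg⁻¹·m²·s⁻²·A·cd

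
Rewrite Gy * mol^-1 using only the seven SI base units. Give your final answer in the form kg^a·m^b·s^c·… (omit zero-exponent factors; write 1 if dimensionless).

m²·s⁻²·mol⁻¹

Gy = m²·s⁻².
Combining: Gy·mol⁻¹ = (m²·s⁻²) · mol⁻¹ = m²·s⁻²·mol⁻¹.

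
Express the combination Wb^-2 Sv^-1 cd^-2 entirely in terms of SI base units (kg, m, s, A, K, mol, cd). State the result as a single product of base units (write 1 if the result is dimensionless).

kg⁻²·m⁻⁶·s⁶·A²·cd⁻²

Wb = V·s (flux: a volt is a weber per second),
    = kg·m²·s⁻²·A⁻¹.
So Wb⁻² = kg⁻²·m⁻⁴·s⁴·A².
Sv = J/kg (equivalent dose = energy per mass),
    = m²·s⁻².
So Sv⁻¹ = m⁻²·s².
Combining: Wb⁻²·Sv⁻¹·cd⁻² = (kg⁻²·m⁻⁴·s⁴·A²) · (m⁻²·s²) · cd⁻² = kg⁻²·m⁻⁶·s⁶·A²·cd⁻².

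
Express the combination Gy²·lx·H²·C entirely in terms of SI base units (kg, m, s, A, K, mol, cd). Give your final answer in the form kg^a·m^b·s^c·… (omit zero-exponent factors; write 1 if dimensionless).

kg²·m⁶·s⁻⁷·A⁻³·cd

Gy = J/kg (absorbed dose = energy per mass),
    = m²·s⁻².
So Gy² = m⁴·s⁻⁴.
lx = lm/m² (illuminance = luminous flux per area),
    = m⁻²·cd.
H = Wb/A (inductance = flux per current),
    = kg·m²·s⁻²·A⁻².
So H² = kg²·m⁴·s⁻⁴·A⁻⁴.
C = A·s = s·A (charge = current × time).
Combining: Gy²·lx·H²·C = (m⁴·s⁻⁴) · (m⁻²·cd) · (kg²·m⁴·s⁻⁴·A⁻⁴) · (s·A) = kg²·m⁶·s⁻⁷·A⁻³·cd.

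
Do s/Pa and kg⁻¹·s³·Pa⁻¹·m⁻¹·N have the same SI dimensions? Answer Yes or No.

Left side:
  Pa = N/m² (pressure = force per area),
      = kg·m⁻¹·s⁻².
  So Pa⁻¹ = kg⁻¹·m·s².
  Combining: s·Pa⁻¹ = s · (kg⁻¹·m·s²) = kg⁻¹·m·s³.
Right side:
  Pa = N/m² (pressure = force per area),
      = kg·m⁻¹·s⁻².
  So Pa⁻¹ = kg⁻¹·m·s².
  N = kg·m/s² = kg·m·s⁻² (force = mass × acceleration).
  Combining: kg⁻¹·s³·Pa⁻¹·m⁻¹·N = kg⁻¹ · s³ · (kg⁻¹·m·s²) · m⁻¹ · (kg·m·s⁻²) = kg⁻¹·m·s³.
Both reduce to kg⁻¹·m·s³.

Yes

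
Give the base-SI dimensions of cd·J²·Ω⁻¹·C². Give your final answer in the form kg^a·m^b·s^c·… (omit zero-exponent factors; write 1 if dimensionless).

kg·m²·s·A⁴·cd

J = kg·m²·s⁻².
So J² = kg²·m⁴·s⁻⁴.
Ω = kg·m²·s⁻³·A⁻².
So Ω⁻¹ = kg⁻¹·m⁻²·s³·A².
C = s·A.
So C² = s²·A².
Combining: cd·J²·Ω⁻¹·C² = cd · (kg²·m⁴·s⁻⁴) · (kg⁻¹·m⁻²·s³·A²) · (s²·A²) = kg·m²·s·A⁴·cd.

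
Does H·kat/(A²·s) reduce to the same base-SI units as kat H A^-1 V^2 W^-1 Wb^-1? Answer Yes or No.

Left side:
  H = Wb/A (inductance = flux per current),
      = kg·m²·s⁻²·A⁻².
  kat = mol/s = s⁻¹·mol (catalytic activity).
  Combining: H·A⁻²·s⁻¹·kat = (kg·m²·s⁻²·A⁻²) · A⁻² · s⁻¹ · (s⁻¹·mol) = kg·m²·s⁻⁴·A⁻⁴·mol.
Right side:
  kat = mol/s = s⁻¹·mol (catalytic activity).
  H = Wb/A (inductance = flux per current),
      = kg·m²·s⁻²·A⁻².
  V = W/A (potential = power per current),
      = kg·m²·s⁻³·A⁻¹.
  So V² = kg²·m⁴·s⁻⁶·A⁻².
  W = J/s (power = energy per time),
      = kg·m²·s⁻³.
  So W⁻¹ = kg⁻¹·m⁻²·s³.
  Wb = V·s (flux: a volt is a weber per second),
      = kg·m²·s⁻²·A⁻¹.
  So Wb⁻¹ = kg⁻¹·m⁻²·s²·A.
  Combining: kat·H·A⁻¹·V²·W⁻¹·Wb⁻¹ = (s⁻¹·mol) · (kg·m²·s⁻²·A⁻²) · A⁻¹ · (kg²·m⁴·s⁻⁶·A⁻²) · (kg⁻¹·m⁻²·s³) · (kg⁻¹·m⁻²·s²·A) = kg·m²·s⁻⁴·A⁻⁴·mol.
Both reduce to kg·m²·s⁻⁴·A⁻⁴·mol.

Yes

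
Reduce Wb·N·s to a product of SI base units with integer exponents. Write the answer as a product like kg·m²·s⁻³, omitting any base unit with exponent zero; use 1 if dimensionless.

kg²·m³·s⁻³·A⁻¹

Wb = V·s (flux: a volt is a weber per second),
    = kg·m²·s⁻²·A⁻¹.
N = kg·m/s² = kg·m·s⁻² (force = mass × acceleration).
Combining: Wb·N·s = (kg·m²·s⁻²·A⁻¹) · (kg·m·s⁻²) · s = kg²·m³·s⁻³·A⁻¹.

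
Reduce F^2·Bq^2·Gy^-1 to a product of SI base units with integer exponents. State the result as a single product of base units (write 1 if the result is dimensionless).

F = C/V (capacitance = charge per voltage),
    = A·s/(kg·m²·s⁻³·A⁻¹) (substituting C and V),
    = kg⁻¹·m⁻²·s⁴·A².
So F² = kg⁻²·m⁻⁴·s⁸·A⁴.
Bq = 1/s = s⁻¹ (activity is decays per second).
So Bq² = s⁻².
Gy = J/kg (absorbed dose = energy per mass),
    = m²·s⁻².
So Gy⁻¹ = m⁻²·s².
Combining: F²·Bq²·Gy⁻¹ = (kg⁻²·m⁻⁴·s⁸·A⁴) · s⁻² · (m⁻²·s²) = kg⁻²·m⁻⁶·s⁸·A⁴.

kg⁻²·m⁻⁶·s⁸·A⁴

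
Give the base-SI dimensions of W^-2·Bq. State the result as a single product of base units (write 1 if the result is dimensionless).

W = kg·m²·s⁻³.
So W⁻² = kg⁻²·m⁻⁴·s⁶.
Bq = s⁻¹.
Combining: W⁻²·Bq = (kg⁻²·m⁻⁴·s⁶) · s⁻¹ = kg⁻²·m⁻⁴·s⁵.

kg⁻²·m⁻⁴·s⁵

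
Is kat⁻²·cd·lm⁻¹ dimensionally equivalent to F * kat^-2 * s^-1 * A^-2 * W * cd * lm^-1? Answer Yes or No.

Yes

Left side:
  kat = mol/s = s⁻¹·mol (catalytic activity).
  So kat⁻² = s²·mol⁻².
  lm = cd·sr = cd (luminous flux; sr is dimensionless).
  So lm⁻¹ = cd⁻¹.
  Combining: kat⁻²·cd·lm⁻¹ = (s²·mol⁻²) · cd · cd⁻¹ = s²·mol⁻².
Right side:
  F = C/V (capacitance = charge per voltage),
      = A·s/(kg·m²·s⁻³·A⁻¹) (substituting C and V),
      = kg⁻¹·m⁻²·s⁴·A².
  kat = mol/s = s⁻¹·mol (catalytic activity).
  So kat⁻² = s²·mol⁻².
  W = J/s (power = energy per time),
      = kg·m²·s⁻³.
  lm = cd·sr = cd (luminous flux; sr is dimensionless).
  So lm⁻¹ = cd⁻¹.
  Combining: F·kat⁻²·s⁻¹·A⁻²·W·cd·lm⁻¹ = (kg⁻¹·m⁻²·s⁴·A²) · (s²·mol⁻²) · s⁻¹ · A⁻² · (kg·m²·s⁻³) · cd · cd⁻¹ = s²·mol⁻².
Both reduce to s²·mol⁻².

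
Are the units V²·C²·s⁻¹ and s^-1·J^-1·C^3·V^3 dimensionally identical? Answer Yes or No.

Yes

Left side:
  V = W/A (potential = power per current),
      = kg·m²·s⁻³·A⁻¹.
  So V² = kg²·m⁴·s⁻⁶·A⁻².
  C = A·s = s·A (charge = current × time).
  So C² = s²·A².
  Combining: V²·C²·s⁻¹ = (kg²·m⁴·s⁻⁶·A⁻²) · (s²·A²) · s⁻¹ = kg²·m⁴·s⁻⁵.
Right side:
  J = kg·m²·s⁻².
  So J⁻¹ = kg⁻¹·m⁻²·s².
  C = s·A.
  So C³ = s³·A³.
  V = kg·m²·s⁻³·A⁻¹.
  So V³ = kg³·m⁶·s⁻⁹·A⁻³.
  Combining: s⁻¹·J⁻¹·C³·V³ = s⁻¹ · (kg⁻¹·m⁻²·s²) · (s³·A³) · (kg³·m⁶·s⁻⁹·A⁻³) = kg²·m⁴·s⁻⁵.
Both reduce to kg²·m⁴·s⁻⁵.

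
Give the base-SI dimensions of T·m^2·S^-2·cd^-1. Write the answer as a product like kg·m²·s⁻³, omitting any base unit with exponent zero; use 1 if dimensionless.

T = kg·s⁻²·A⁻¹.
S = kg⁻¹·m⁻²·s³·A².
So S⁻² = kg²·m⁴·s⁻⁶·A⁻⁴.
Combining: T·m²·S⁻²·cd⁻¹ = (kg·s⁻²·A⁻¹) · m² · (kg²·m⁴·s⁻⁶·A⁻⁴) · cd⁻¹ = kg³·m⁶·s⁻⁸·A⁻⁵·cd⁻¹.

kg³·m⁶·s⁻⁸·A⁻⁵·cd⁻¹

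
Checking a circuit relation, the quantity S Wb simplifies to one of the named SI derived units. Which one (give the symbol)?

S = kg⁻¹·m⁻²·s³·A².
Wb = kg·m²·s⁻²·A⁻¹.
Combining: S·Wb = (kg⁻¹·m⁻²·s³·A²) · (kg·m²·s⁻²·A⁻¹) = s·A.
s·A is the base-SI form of the coulomb.

C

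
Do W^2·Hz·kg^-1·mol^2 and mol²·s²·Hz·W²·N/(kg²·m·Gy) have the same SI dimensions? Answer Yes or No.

No

Left side:
  W = kg·m²·s⁻³.
  So W² = kg²·m⁴·s⁻⁶.
  Hz = s⁻¹.
  Combining: W²·Hz·kg⁻¹·mol² = (kg²·m⁴·s⁻⁶) · s⁻¹ · kg⁻¹ · mol² = kg·m⁴·s⁻⁷·mol².
Right side:
  Hz = s⁻¹.
  Gy = m²·s⁻².
  So Gy⁻¹ = m⁻²·s².
  W = kg·m²·s⁻³.
  So W² = kg²·m⁴·s⁻⁶.
  N = kg·m·s⁻².
  Combining: mol²·kg⁻²·s²·m⁻¹·Hz·Gy⁻¹·W²·N = mol² · kg⁻² · s² · m⁻¹ · s⁻¹ · (m⁻²·s²) · (kg²·m⁴·s⁻⁶) · (kg·m·s⁻²) = kg·m²·s⁻⁵·mol².
Left is kg·m⁴·s⁻⁷·mol²; right is kg·m²·s⁻⁵·mol² — different.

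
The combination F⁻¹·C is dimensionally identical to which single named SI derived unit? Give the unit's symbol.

V

F = kg⁻¹·m⁻²·s⁴·A².
So F⁻¹ = kg·m²·s⁻⁴·A⁻².
C = s·A.
Combining: F⁻¹·C = (kg·m²·s⁻⁴·A⁻²) · (s·A) = kg·m²·s⁻³·A⁻¹.
kg·m²·s⁻³·A⁻¹ is the base-SI form of the volt.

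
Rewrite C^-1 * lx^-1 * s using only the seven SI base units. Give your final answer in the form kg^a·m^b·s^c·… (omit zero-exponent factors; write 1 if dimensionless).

m²·A⁻¹·cd⁻¹

C = A·s = s·A (charge = current × time).
So C⁻¹ = s⁻¹·A⁻¹.
lx = lm/m² (illuminance = luminous flux per area),
    = m⁻²·cd.
So lx⁻¹ = m²·cd⁻¹.
Combining: C⁻¹·lx⁻¹·s = (s⁻¹·A⁻¹) · (m²·cd⁻¹) · s = m²·A⁻¹·cd⁻¹.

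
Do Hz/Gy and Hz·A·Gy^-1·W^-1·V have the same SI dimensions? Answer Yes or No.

Left side:
  Hz = s⁻¹.
  Gy = m²·s⁻².
  So Gy⁻¹ = m⁻²·s².
  Combining: Hz·Gy⁻¹ = s⁻¹ · (m⁻²·s²) = m⁻²·s.
Right side:
  Hz = 1/s = s⁻¹ (frequency is cycles per second).
  Gy = J/kg (absorbed dose = energy per mass),
      = m²·s⁻².
  So Gy⁻¹ = m⁻²·s².
  W = J/s (power = energy per time),
      = kg·m²·s⁻³.
  So W⁻¹ = kg⁻¹·m⁻²·s³.
  V = W/A (potential = power per current),
      = kg·m²·s⁻³·A⁻¹.
  Combining: Hz·A·Gy⁻¹·W⁻¹·V = s⁻¹ · A · (m⁻²·s²) · (kg⁻¹·m⁻²·s³) · (kg·m²·s⁻³·A⁻¹) = m⁻²·s.
Both reduce to m⁻²·s.

Yes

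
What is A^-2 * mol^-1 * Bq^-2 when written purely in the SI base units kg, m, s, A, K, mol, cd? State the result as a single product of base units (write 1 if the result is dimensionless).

Bq = 1/s = s⁻¹ (activity is decays per second).
So Bq⁻² = s².
Combining: A⁻²·mol⁻¹·Bq⁻² = A⁻² · mol⁻¹ · s² = s²·A⁻²·mol⁻¹.

s²·A⁻²·mol⁻¹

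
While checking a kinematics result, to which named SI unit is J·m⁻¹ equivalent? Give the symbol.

J = N·m (work = force × distance),
    = kg·m²·s⁻².
Combining: J·m⁻¹ = (kg·m²·s⁻²) · m⁻¹ = kg·m·s⁻².
kg·m·s⁻² is the base-SI form of the newton.

N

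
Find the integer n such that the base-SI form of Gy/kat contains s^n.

Gy = m²·s⁻².
kat = s⁻¹·mol.
So kat⁻¹ = s·mol⁻¹.
Combining: Gy·kat⁻¹ = (m²·s⁻²) · (s·mol⁻¹) = m²·s⁻¹·mol⁻¹.
The exponent of s is -1.

-1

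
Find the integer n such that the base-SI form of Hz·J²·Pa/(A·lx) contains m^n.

5

Hz = s⁻¹.
J = kg·m²·s⁻².
So J² = kg²·m⁴·s⁻⁴.
Pa = kg·m⁻¹·s⁻².
lx = m⁻²·cd.
So lx⁻¹ = m²·cd⁻¹.
Combining: Hz·J²·Pa·A⁻¹·lx⁻¹ = s⁻¹ · (kg²·m⁴·s⁻⁴) · (kg·m⁻¹·s⁻²) · A⁻¹ · (m²·cd⁻¹) = kg³·m⁵·s⁻⁷·A⁻¹·cd⁻¹.
The exponent of m is 5.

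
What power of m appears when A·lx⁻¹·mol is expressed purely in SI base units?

lx = lm/m² (illuminance = luminous flux per area),
    = m⁻²·cd.
So lx⁻¹ = m²·cd⁻¹.
Combining: A·lx⁻¹·mol = A · (m²·cd⁻¹) · mol = m²·A·mol·cd⁻¹.
The exponent of m is 2.

2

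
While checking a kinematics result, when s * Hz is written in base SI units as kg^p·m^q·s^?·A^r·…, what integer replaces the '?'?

Hz = s⁻¹.
Combining: s·Hz = s · s⁻¹ = 1.
The exponent of s is 0.

0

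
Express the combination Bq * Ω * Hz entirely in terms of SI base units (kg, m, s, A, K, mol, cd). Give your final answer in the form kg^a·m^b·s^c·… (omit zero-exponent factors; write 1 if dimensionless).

kg·m²·s⁻⁵·A⁻²

Bq = 1/s = s⁻¹ (activity is decays per second).
Ω = V/A (resistance = voltage per current),
    = kg·m²·s⁻³·A⁻².
Hz = 1/s = s⁻¹ (frequency is cycles per second).
Combining: Bq·Ω·Hz = s⁻¹ · (kg·m²·s⁻³·A⁻²) · s⁻¹ = kg·m²·s⁻⁵·A⁻².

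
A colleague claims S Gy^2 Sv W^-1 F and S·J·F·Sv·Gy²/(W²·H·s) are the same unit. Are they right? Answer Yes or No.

Left side:
  S = kg⁻¹·m⁻²·s³·A².
  Gy = m²·s⁻².
  So Gy² = m⁴·s⁻⁴.
  Sv = m²·s⁻².
  W = kg·m²·s⁻³.
  So W⁻¹ = kg⁻¹·m⁻²·s³.
  F = kg⁻¹·m⁻²·s⁴·A².
  Combining: S·Gy²·Sv·W⁻¹·F = (kg⁻¹·m⁻²·s³·A²) · (m⁴·s⁻⁴) · (m²·s⁻²) · (kg⁻¹·m⁻²·s³) · (kg⁻¹·m⁻²·s⁴·A²) = kg⁻³·s⁴·A⁴.
Right side:
  W = kg·m²·s⁻³.
  So W⁻² = kg⁻²·m⁻⁴·s⁶.
  S = kg⁻¹·m⁻²·s³·A².
  J = kg·m²·s⁻².
  F = kg⁻¹·m⁻²·s⁴·A².
  Sv = m²·s⁻².
  H = kg·m²·s⁻²·A⁻².
  So H⁻¹ = kg⁻¹·m⁻²·s²·A².
  Gy = m²·s⁻².
  So Gy² = m⁴·s⁻⁴.
  Combining: W⁻²·S·J·F·Sv·H⁻¹·s⁻¹·Gy² = (kg⁻²·m⁻⁴·s⁶) · (kg⁻¹·m⁻²·s³·A²) · (kg·m²·s⁻²) · (kg⁻¹·m⁻²·s⁴·A²) · (m²·s⁻²) · (kg⁻¹·m⁻²·s²·A²) · s⁻¹ · (m⁴·s⁻⁴) = kg⁻⁴·m⁻²·s⁶·A⁶.
Left is kg⁻³·s⁴·A⁴; right is kg⁻⁴·m⁻²·s⁶·A⁶ — different.

No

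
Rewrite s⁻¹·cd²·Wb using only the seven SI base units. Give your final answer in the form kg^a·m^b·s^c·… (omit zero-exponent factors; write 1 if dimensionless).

kg·m²·s⁻³·A⁻¹·cd²

Wb = V·s (flux: a volt is a weber per second),
    = kg·m²·s⁻²·A⁻¹.
Combining: s⁻¹·cd²·Wb = s⁻¹ · cd² · (kg·m²·s⁻²·A⁻¹) = kg·m²·s⁻³·A⁻¹·cd².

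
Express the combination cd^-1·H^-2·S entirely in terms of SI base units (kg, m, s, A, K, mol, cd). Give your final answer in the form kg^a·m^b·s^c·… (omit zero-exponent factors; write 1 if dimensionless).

H = kg·m²·s⁻²·A⁻².
So H⁻² = kg⁻²·m⁻⁴·s⁴·A⁴.
S = kg⁻¹·m⁻²·s³·A².
Combining: cd⁻¹·H⁻²·S = cd⁻¹ · (kg⁻²·m⁻⁴·s⁴·A⁴) · (kg⁻¹·m⁻²·s³·A²) = kg⁻³·m⁻⁶·s⁷·A⁶·cd⁻¹.

kg⁻³·m⁻⁶·s⁷·A⁶·cd⁻¹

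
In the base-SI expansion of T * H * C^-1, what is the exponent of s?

-5

T = Wb/m² (flux density = flux per area),
    = kg·s⁻²·A⁻¹.
H = Wb/A (inductance = flux per current),
    = kg·m²·s⁻²·A⁻².
C = A·s = s·A (charge = current × time).
So C⁻¹ = s⁻¹·A⁻¹.
Combining: T·H·C⁻¹ = (kg·s⁻²·A⁻¹) · (kg·m²·s⁻²·A⁻²) · (s⁻¹·A⁻¹) = kg²·m²·s⁻⁵·A⁻⁴.
The exponent of s is -5.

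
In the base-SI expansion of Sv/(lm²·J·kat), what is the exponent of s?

1

lm = cd·sr = cd (luminous flux; sr is dimensionless).
So lm⁻² = cd⁻².
Sv = J/kg (equivalent dose = energy per mass),
    = m²·s⁻².
J = N·m (work = force × distance),
    = kg·m²·s⁻².
So J⁻¹ = kg⁻¹·m⁻²·s².
kat = mol/s = s⁻¹·mol (catalytic activity).
So kat⁻¹ = s·mol⁻¹.
Combining: lm⁻²·Sv·J⁻¹·kat⁻¹ = cd⁻² · (m²·s⁻²) · (kg⁻¹·m⁻²·s²) · (s·mol⁻¹) = kg⁻¹·s·mol⁻¹·cd⁻².
The exponent of s is 1.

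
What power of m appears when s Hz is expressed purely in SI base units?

0

Hz = s⁻¹.
Combining: s·Hz = s · s⁻¹ = 1.
The exponent of m is 0.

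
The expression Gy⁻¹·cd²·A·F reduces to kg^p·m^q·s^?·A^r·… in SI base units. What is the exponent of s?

Gy = m²·s⁻².
So Gy⁻¹ = m⁻²·s².
F = kg⁻¹·m⁻²·s⁴·A².
Combining: Gy⁻¹·cd²·A·F = (m⁻²·s²) · cd² · A · (kg⁻¹·m⁻²·s⁴·A²) = kg⁻¹·m⁻⁴·s⁶·A³·cd².
The exponent of s is 6.

6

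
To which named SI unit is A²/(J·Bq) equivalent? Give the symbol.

S

J = N·m (work = force × distance),
    = kg·m²·s⁻².
So J⁻¹ = kg⁻¹·m⁻²·s².
Bq = 1/s = s⁻¹ (activity is decays per second).
So Bq⁻¹ = s.
Combining: J⁻¹·A²·Bq⁻¹ = (kg⁻¹·m⁻²·s²) · A² · s = kg⁻¹·m⁻²·s³·A².
kg⁻¹·m⁻²·s³·A² is the base-SI form of the siemens.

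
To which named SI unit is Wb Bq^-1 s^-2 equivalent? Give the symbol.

V

Wb = V·s (flux: a volt is a weber per second),
    = kg·m²·s⁻²·A⁻¹.
Bq = 1/s = s⁻¹ (activity is decays per second).
So Bq⁻¹ = s.
Combining: Wb·Bq⁻¹·s⁻² = (kg·m²·s⁻²·A⁻¹) · s · s⁻² = kg·m²·s⁻³·A⁻¹.
kg·m²·s⁻³·A⁻¹ is the base-SI form of the volt.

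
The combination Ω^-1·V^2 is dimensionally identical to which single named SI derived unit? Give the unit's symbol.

Ω = kg·m²·s⁻³·A⁻².
So Ω⁻¹ = kg⁻¹·m⁻²·s³·A².
V = kg·m²·s⁻³·A⁻¹.
So V² = kg²·m⁴·s⁻⁶·A⁻².
Combining: Ω⁻¹·V² = (kg⁻¹·m⁻²·s³·A²) · (kg²·m⁴·s⁻⁶·A⁻²) = kg·m²·s⁻³.
kg·m²·s⁻³ is the base-SI form of the watt.

W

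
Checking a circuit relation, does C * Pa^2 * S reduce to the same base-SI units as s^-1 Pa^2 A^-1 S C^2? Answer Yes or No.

Left side:
  C = s·A.
  Pa = kg·m⁻¹·s⁻².
  So Pa² = kg²·m⁻²·s⁻⁴.
  S = kg⁻¹·m⁻²·s³·A².
  Combining: C·Pa²·S = (s·A) · (kg²·m⁻²·s⁻⁴) · (kg⁻¹·m⁻²·s³·A²) = kg·m⁻⁴·A³.
Right side:
  Pa = N/m² (pressure = force per area),
      = kg·m⁻¹·s⁻².
  So Pa² = kg²·m⁻²·s⁻⁴.
  S = 1/Ω (conductance is reciprocal resistance),
      = kg⁻¹·m⁻²·s³·A².
  C = A·s = s·A (charge = current × time).
  So C² = s²·A².
  Combining: s⁻¹·Pa²·A⁻¹·S·C² = s⁻¹ · (kg²·m⁻²·s⁻⁴) · A⁻¹ · (kg⁻¹·m⁻²·s³·A²) · (s²·A²) = kg·m⁻⁴·A³.
Both reduce to kg·m⁻⁴·A³.

Yes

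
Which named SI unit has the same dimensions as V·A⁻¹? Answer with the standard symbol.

Ω

V = W/A (potential = power per current),
    = kg·m²·s⁻³·A⁻¹.
Combining: V·A⁻¹ = (kg·m²·s⁻³·A⁻¹) · A⁻¹ = kg·m²·s⁻³·A⁻².
kg·m²·s⁻³·A⁻² is the base-SI form of the ohm.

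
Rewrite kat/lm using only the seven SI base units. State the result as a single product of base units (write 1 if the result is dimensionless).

s⁻¹·mol·cd⁻¹

kat = s⁻¹·mol.
lm = cd.
So lm⁻¹ = cd⁻¹.
Combining: kat·lm⁻¹ = (s⁻¹·mol) · cd⁻¹ = s⁻¹·mol·cd⁻¹.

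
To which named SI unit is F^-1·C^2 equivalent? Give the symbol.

J

F = kg⁻¹·m⁻²·s⁴·A².
So F⁻¹ = kg·m²·s⁻⁴·A⁻².
C = s·A.
So C² = s²·A².
Combining: F⁻¹·C² = (kg·m²·s⁻⁴·A⁻²) · (s²·A²) = kg·m²·s⁻².
kg·m²·s⁻² is the base-SI form of the joule.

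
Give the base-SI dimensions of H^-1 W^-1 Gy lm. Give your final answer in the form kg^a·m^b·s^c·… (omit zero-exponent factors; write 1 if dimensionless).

kg⁻²·m⁻²·s³·A²·cd

H = Wb/A (inductance = flux per current),
    = kg·m²·s⁻²·A⁻².
So H⁻¹ = kg⁻¹·m⁻²·s²·A².
W = J/s (power = energy per time),
    = kg·m²·s⁻³.
So W⁻¹ = kg⁻¹·m⁻²·s³.
Gy = J/kg (absorbed dose = energy per mass),
    = m²·s⁻².
lm = cd·sr = cd (luminous flux; sr is dimensionless).
Combining: H⁻¹·W⁻¹·Gy·lm = (kg⁻¹·m⁻²·s²·A²) · (kg⁻¹·m⁻²·s³) · (m²·s⁻²) · cd = kg⁻²·m⁻²·s³·A²·cd.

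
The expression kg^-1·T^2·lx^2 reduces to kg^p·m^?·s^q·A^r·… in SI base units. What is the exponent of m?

-4

T = Wb/m² (flux density = flux per area),
    = kg·s⁻²·A⁻¹.
So T² = kg²·s⁻⁴·A⁻².
lx = lm/m² (illuminance = luminous flux per area),
    = m⁻²·cd.
So lx² = m⁻⁴·cd².
Combining: kg⁻¹·T²·lx² = kg⁻¹ · (kg²·s⁻⁴·A⁻²) · (m⁻⁴·cd²) = kg·m⁻⁴·s⁻⁴·A⁻²·cd².
The exponent of m is -4.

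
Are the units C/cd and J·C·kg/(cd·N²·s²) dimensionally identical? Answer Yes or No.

Left side:
  C = A·s = s·A (charge = current × time).
  Combining: cd⁻¹·C = cd⁻¹ · (s·A) = s·A·cd⁻¹.
Right side:
  J = N·m (work = force × distance),
      = kg·m²·s⁻².
  C = A·s = s·A (charge = current × time).
  N = kg·m/s² = kg·m·s⁻² (force = mass × acceleration).
  So N⁻² = kg⁻²·m⁻²·s⁴.
  Combining: J·C·cd⁻¹·N⁻²·kg·s⁻² = (kg·m²·s⁻²) · (s·A) · cd⁻¹ · (kg⁻²·m⁻²·s⁴) · kg · s⁻² = s·A·cd⁻¹.
Both reduce to s·A·cd⁻¹.

Yes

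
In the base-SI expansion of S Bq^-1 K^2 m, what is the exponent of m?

-1

S = kg⁻¹·m⁻²·s³·A².
Bq = s⁻¹.
So Bq⁻¹ = s.
Combining: S·Bq⁻¹·K²·m = (kg⁻¹·m⁻²·s³·A²) · s · K² · m = kg⁻¹·m⁻¹·s⁴·A²·K².
The exponent of m is -1.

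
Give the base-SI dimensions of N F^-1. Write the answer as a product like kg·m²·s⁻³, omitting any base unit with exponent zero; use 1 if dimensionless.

kg²·m³·s⁻⁶·A⁻²

N = kg·m·s⁻².
F = kg⁻¹·m⁻²·s⁴·A².
So F⁻¹ = kg·m²·s⁻⁴·A⁻².
Combining: N·F⁻¹ = (kg·m·s⁻²) · (kg·m²·s⁻⁴·A⁻²) = kg²·m³·s⁻⁶·A⁻².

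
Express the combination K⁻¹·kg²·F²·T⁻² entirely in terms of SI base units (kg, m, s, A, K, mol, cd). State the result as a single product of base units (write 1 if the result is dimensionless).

kg⁻²·m⁻⁴·s¹²·A⁶·K⁻¹

F = C/V (capacitance = charge per voltage),
    = A·s/(kg·m²·s⁻³·A⁻¹) (substituting C and V),
    = kg⁻¹·m⁻²·s⁴·A².
So F² = kg⁻²·m⁻⁴·s⁸·A⁴.
T = Wb/m² (flux density = flux per area),
    = kg·s⁻²·A⁻¹.
So T⁻² = kg⁻²·s⁴·A².
Combining: K⁻¹·kg²·F²·T⁻² = K⁻¹ · kg² · (kg⁻²·m⁻⁴·s⁸·A⁴) · (kg⁻²·s⁴·A²) = kg⁻²·m⁻⁴·s¹²·A⁶·K⁻¹.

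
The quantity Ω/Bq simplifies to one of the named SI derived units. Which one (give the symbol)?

Bq = 1/s = s⁻¹ (activity is decays per second).
So Bq⁻¹ = s.
Ω = V/A (resistance = voltage per current),
    = kg·m²·s⁻³·A⁻².
Combining: Bq⁻¹·Ω = s · (kg·m²·s⁻³·A⁻²) = kg·m²·s⁻²·A⁻².
kg·m²·s⁻²·A⁻² is the base-SI form of the henry.

H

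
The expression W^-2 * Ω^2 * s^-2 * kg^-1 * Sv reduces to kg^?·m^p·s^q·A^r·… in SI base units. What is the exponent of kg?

-1

W = kg·m²·s⁻³.
So W⁻² = kg⁻²·m⁻⁴·s⁶.
Ω = kg·m²·s⁻³·A⁻².
So Ω² = kg²·m⁴·s⁻⁶·A⁻⁴.
Sv = m²·s⁻².
Combining: W⁻²·Ω²·s⁻²·kg⁻¹·Sv = (kg⁻²·m⁻⁴·s⁶) · (kg²·m⁴·s⁻⁶·A⁻⁴) · s⁻² · kg⁻¹ · (m²·s⁻²) = kg⁻¹·m²·s⁻⁴·A⁻⁴.
The exponent of kg is -1.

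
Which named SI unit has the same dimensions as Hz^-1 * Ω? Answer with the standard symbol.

Hz = 1/s = s⁻¹ (frequency is cycles per second).
So Hz⁻¹ = s.
Ω = V/A (resistance = voltage per current),
    = kg·m²·s⁻³·A⁻².
Combining: Hz⁻¹·Ω = s · (kg·m²·s⁻³·A⁻²) = kg·m²·s⁻²·A⁻².
kg·m²·s⁻²·A⁻² is the base-SI form of the henry.

H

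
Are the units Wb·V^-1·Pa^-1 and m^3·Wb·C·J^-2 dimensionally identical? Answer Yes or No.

Yes

Left side:
  Wb = V·s (flux: a volt is a weber per second),
      = kg·m²·s⁻²·A⁻¹.
  V = W/A (potential = power per current),
      = kg·m²·s⁻³·A⁻¹.
  So V⁻¹ = kg⁻¹·m⁻²·s³·A.
  Pa = N/m² (pressure = force per area),
      = kg·m⁻¹·s⁻².
  So Pa⁻¹ = kg⁻¹·m·s².
  Combining: Wb·V⁻¹·Pa⁻¹ = (kg·m²·s⁻²·A⁻¹) · (kg⁻¹·m⁻²·s³·A) · (kg⁻¹·m·s²) = kg⁻¹·m·s³.
Right side:
  Wb = V·s (flux: a volt is a weber per second),
      = kg·m²·s⁻²·A⁻¹.
  C = A·s = s·A (charge = current × time).
  J = N·m (work = force × distance),
      = kg·m²·s⁻².
  So J⁻² = kg⁻²·m⁻⁴·s⁴.
  Combining: m³·Wb·C·J⁻² = m³ · (kg·m²·s⁻²·A⁻¹) · (s·A) · (kg⁻²·m⁻⁴·s⁴) = kg⁻¹·m·s³.
Both reduce to kg⁻¹·m·s³.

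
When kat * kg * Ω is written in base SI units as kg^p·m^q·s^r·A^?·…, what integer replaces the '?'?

-2

kat = s⁻¹·mol.
Ω = kg·m²·s⁻³·A⁻².
Combining: kat·kg·Ω = (s⁻¹·mol) · kg · (kg·m²·s⁻³·A⁻²) = kg²·m²·s⁻⁴·A⁻²·mol.
The exponent of A is -2.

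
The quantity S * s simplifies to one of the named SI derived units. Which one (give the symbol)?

F

S = kg⁻¹·m⁻²·s³·A².
Combining: S·s = (kg⁻¹·m⁻²·s³·A²) · s = kg⁻¹·m⁻²·s⁴·A².
kg⁻¹·m⁻²·s⁴·A² is the base-SI form of the farad.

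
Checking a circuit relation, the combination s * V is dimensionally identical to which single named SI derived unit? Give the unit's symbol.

V = kg·m²·s⁻³·A⁻¹.
Combining: s·V = s · (kg·m²·s⁻³·A⁻¹) = kg·m²·s⁻²·A⁻¹.
kg·m²·s⁻²·A⁻¹ is the base-SI form of the weber.

Wb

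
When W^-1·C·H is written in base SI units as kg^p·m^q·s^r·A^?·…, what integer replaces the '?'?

-1

W = J/s (power = energy per time),
    = kg·m²·s⁻³.
So W⁻¹ = kg⁻¹·m⁻²·s³.
C = A·s = s·A (charge = current × time).
H = Wb/A (inductance = flux per current),
    = kg·m²·s⁻²·A⁻².
Combining: W⁻¹·C·H = (kg⁻¹·m⁻²·s³) · (s·A) · (kg·m²·s⁻²·A⁻²) = s²·A⁻¹.
The exponent of A is -1.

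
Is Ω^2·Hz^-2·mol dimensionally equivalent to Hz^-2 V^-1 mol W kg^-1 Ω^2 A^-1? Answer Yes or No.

No

Left side:
  Ω = kg·m²·s⁻³·A⁻².
  So Ω² = kg²·m⁴·s⁻⁶·A⁻⁴.
  Hz = s⁻¹.
  So Hz⁻² = s².
  Combining: Ω²·Hz⁻²·mol = (kg²·m⁴·s⁻⁶·A⁻⁴) · s² · mol = kg²·m⁴·s⁻⁴·A⁻⁴·mol.
Right side:
  Hz = s⁻¹.
  So Hz⁻² = s².
  V = kg·m²·s⁻³·A⁻¹.
  So V⁻¹ = kg⁻¹·m⁻²·s³·A.
  W = kg·m²·s⁻³.
  Ω = kg·m²·s⁻³·A⁻².
  So Ω² = kg²·m⁴·s⁻⁶·A⁻⁴.
  Combining: Hz⁻²·V⁻¹·mol·W·kg⁻¹·Ω²·A⁻¹ = s² · (kg⁻¹·m⁻²·s³·A) · mol · (kg·m²·s⁻³) · kg⁻¹ · (kg²·m⁴·s⁻⁶·A⁻⁴) · A⁻¹ = kg·m⁴·s⁻⁴·A⁻⁴·mol.
Left is kg²·m⁴·s⁻⁴·A⁻⁴·mol; right is kg·m⁴·s⁻⁴·A⁻⁴·mol — different.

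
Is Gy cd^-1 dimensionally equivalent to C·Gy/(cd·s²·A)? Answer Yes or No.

No

Left side:
  Gy = m²·s⁻².
  Combining: Gy·cd⁻¹ = (m²·s⁻²) · cd⁻¹ = m²·s⁻²·cd⁻¹.
Right side:
  C = s·A.
  Gy = m²·s⁻².
  Combining: cd⁻¹·s⁻²·A⁻¹·C·Gy = cd⁻¹ · s⁻² · A⁻¹ · (s·A) · (m²·s⁻²) = m²·s⁻³·cd⁻¹.
Left is m²·s⁻²·cd⁻¹; right is m²·s⁻³·cd⁻¹ — different.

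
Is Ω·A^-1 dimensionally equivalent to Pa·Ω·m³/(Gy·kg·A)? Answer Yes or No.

Yes

Left side:
  Ω = kg·m²·s⁻³·A⁻².
  Combining: Ω·A⁻¹ = (kg·m²·s⁻³·A⁻²) · A⁻¹ = kg·m²·s⁻³·A⁻³.
Right side:
  Pa = kg·m⁻¹·s⁻².
  Gy = m²·s⁻².
  So Gy⁻¹ = m⁻²·s².
  Ω = kg·m²·s⁻³·A⁻².
  Combining: Pa·Gy⁻¹·kg⁻¹·A⁻¹·Ω·m³ = (kg·m⁻¹·s⁻²) · (m⁻²·s²) · kg⁻¹ · A⁻¹ · (kg·m²·s⁻³·A⁻²) · m³ = kg·m²·s⁻³·A⁻³.
Both reduce to kg·m²·s⁻³·A⁻³.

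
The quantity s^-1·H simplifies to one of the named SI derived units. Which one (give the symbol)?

H = Wb/A (inductance = flux per current),
    = kg·m²·s⁻²·A⁻².
Combining: s⁻¹·H = s⁻¹ · (kg·m²·s⁻²·A⁻²) = kg·m²·s⁻³·A⁻².
kg·m²·s⁻³·A⁻² is the base-SI form of the ohm.

Ω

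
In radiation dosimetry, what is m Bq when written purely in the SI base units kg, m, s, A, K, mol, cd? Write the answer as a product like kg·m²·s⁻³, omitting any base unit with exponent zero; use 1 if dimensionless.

Bq = s⁻¹.
Combining: m·Bq = m · s⁻¹ = m·s⁻¹.

m·s⁻¹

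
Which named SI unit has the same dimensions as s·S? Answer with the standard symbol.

F

S = 1/Ω (conductance is reciprocal resistance),
    = kg⁻¹·m⁻²·s³·A².
Combining: s·S = s · (kg⁻¹·m⁻²·s³·A²) = kg⁻¹·m⁻²·s⁴·A².
kg⁻¹·m⁻²·s⁴·A² is the base-SI form of the farad.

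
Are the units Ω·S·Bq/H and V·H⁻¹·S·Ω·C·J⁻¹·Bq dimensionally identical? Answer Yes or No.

Left side:
  Ω = V/A (resistance = voltage per current),
      = kg·m²·s⁻³·A⁻².
  H = Wb/A (inductance = flux per current),
      = kg·m²·s⁻²·A⁻².
  So H⁻¹ = kg⁻¹·m⁻²·s²·A².
  S = 1/Ω (conductance is reciprocal resistance),
      = kg⁻¹·m⁻²·s³·A².
  Bq = 1/s = s⁻¹ (activity is decays per second).
  Combining: Ω·H⁻¹·S·Bq = (kg·m²·s⁻³·A⁻²) · (kg⁻¹·m⁻²·s²·A²) · (kg⁻¹·m⁻²·s³·A²) · s⁻¹ = kg⁻¹·m⁻²·s·A².
Right side:
  V = W/A (potential = power per current),
      = kg·m²·s⁻³·A⁻¹.
  H = Wb/A (inductance = flux per current),
      = kg·m²·s⁻²·A⁻².
  So H⁻¹ = kg⁻¹·m⁻²·s²·A².
  S = 1/Ω (conductance is reciprocal resistance),
      = kg⁻¹·m⁻²·s³·A².
  Ω = V/A (resistance = voltage per current),
      = kg·m²·s⁻³·A⁻².
  C = A·s = s·A (charge = current × time).
  J = N·m (work = force × distance),
      = kg·m²·s⁻².
  So J⁻¹ = kg⁻¹·m⁻²·s².
  Bq = 1/s = s⁻¹ (activity is decays per second).
  Combining: V·H⁻¹·S·Ω·C·J⁻¹·Bq = (kg·m²·s⁻³·A⁻¹) · (kg⁻¹·m⁻²·s²·A²) · (kg⁻¹·m⁻²·s³·A²) · (kg·m²·s⁻³·A⁻²) · (s·A) · (kg⁻¹·m⁻²·s²) · s⁻¹ = kg⁻¹·m⁻²·s·A².
Both reduce to kg⁻¹·m⁻²·s·A².

Yes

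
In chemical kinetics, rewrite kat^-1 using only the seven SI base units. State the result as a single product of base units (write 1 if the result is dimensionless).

kat = mol/s = s⁻¹·mol (catalytic activity).
So kat⁻¹ = s·mol⁻¹.

s·mol⁻¹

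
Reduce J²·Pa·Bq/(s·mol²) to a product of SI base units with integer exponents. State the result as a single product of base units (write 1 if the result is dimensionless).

kg³·m³·s⁻⁸·mol⁻²

J = kg·m²·s⁻².
So J² = kg²·m⁴·s⁻⁴.
Pa = kg·m⁻¹·s⁻².
Bq = s⁻¹.
Combining: J²·Pa·Bq·s⁻¹·mol⁻² = (kg²·m⁴·s⁻⁴) · (kg·m⁻¹·s⁻²) · s⁻¹ · s⁻¹ · mol⁻² = kg³·m³·s⁻⁸·mol⁻².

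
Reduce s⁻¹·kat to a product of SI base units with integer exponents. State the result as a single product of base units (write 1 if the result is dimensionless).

kat = mol/s = s⁻¹·mol (catalytic activity).
Combining: s⁻¹·kat = s⁻¹ · (s⁻¹·mol) = s⁻²·mol.

s⁻²·mol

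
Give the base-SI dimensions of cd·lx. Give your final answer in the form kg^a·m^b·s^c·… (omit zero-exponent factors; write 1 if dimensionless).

m⁻²·cd²

lx = lm/m² (illuminance = luminous flux per area),
    = m⁻²·cd.
Combining: cd·lx = cd · (m⁻²·cd) = m⁻²·cd².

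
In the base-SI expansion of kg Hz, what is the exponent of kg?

Hz = 1/s = s⁻¹ (frequency is cycles per second).
Combining: kg·Hz = kg · s⁻¹ = kg·s⁻¹.
The exponent of kg is 1.

1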